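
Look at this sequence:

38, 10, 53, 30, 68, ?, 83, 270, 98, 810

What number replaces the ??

90

Positions 1, 3, 5, … form one subsequence and positions 2, 4, 6, … form another.
Track A: 38, 53, 68, 83, 98 (arithmetic, step +15).
Track B: 10, 30, ?, 270, 810 (multiplying by 3 each time).
So the missing entry in track B is 90.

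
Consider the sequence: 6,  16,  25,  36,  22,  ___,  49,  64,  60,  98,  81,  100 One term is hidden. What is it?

38

Reading positions in blocks of 4 reveals the pattern AABB — 2 tracks woven together.
Subsequence A: 6, 16, 22, ?, 60, 98. A Fibonacci-like recurrence a_n = a_{n-1} + a_{n-2}.
Subsequence B: 25, 36, 49, 64, 81, 100. The squares 5², 6², 7², ….
Filling subsequence A at index 4 by its rule yields 38.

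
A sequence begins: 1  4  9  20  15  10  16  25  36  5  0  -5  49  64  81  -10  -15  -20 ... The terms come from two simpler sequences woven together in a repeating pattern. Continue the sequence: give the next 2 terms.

100, 121

The slot pattern repeats as AAABBB (period 6), so there are 2 interleaved tracks.
Track A = 1, 4, 9, 16, 25, 36, 49, 64, 81: the squares 1², 2², 3², ….
Track B = 20, 15, 10, 5, 0, -5, -10, -15, -20: linear: a_n = 25 − 5·n.
Term 19 comes from track A (its 10th entry): 100.
Position 20 → track A, term 11 = 121.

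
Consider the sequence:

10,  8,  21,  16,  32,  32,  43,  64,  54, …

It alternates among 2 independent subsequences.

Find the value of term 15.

87

Odd-indexed and even-indexed terms follow separate rules.
Track A is 10, 21, 32, 43, 54, which is arithmetic with common difference +11.
Track B is 8, 16, 32, 64, which is geometric, ×2 each step.
Position 15 falls in track A as its term 8, giving 87.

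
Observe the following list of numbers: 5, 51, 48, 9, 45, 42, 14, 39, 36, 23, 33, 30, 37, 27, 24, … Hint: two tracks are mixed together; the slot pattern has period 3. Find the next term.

60

Positions follow the repeating pattern ABB; grouping by letter gives 2 tracks.
Track A: 5, 9, 14, 23, 37 — Fibonacci-style (each term is the sum of the two before it).
Track B: 51, 48, 45, 42, 39, 36, 33, 30, 27, 24 — arithmetic with common difference −3.
The 16th slot belongs to track A; its 6th term is 60.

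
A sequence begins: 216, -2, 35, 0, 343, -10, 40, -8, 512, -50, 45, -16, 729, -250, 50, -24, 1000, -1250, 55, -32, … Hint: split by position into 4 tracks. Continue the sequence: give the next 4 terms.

1331, -6250, 60, -40

Split by position mod 4 into 4 tracks.
Track A: 216, 343, 512, 729, 1000 — consecutive cubes n³ from n = 6.
Track B: -2, -10, -50, -250, -1250 — geometric with ratio 5.
Track C: 35, 40, 45, 50, 55 — arithmetic, step +5.
Track D: 0, -8, -16, -24, -32 — arithmetic, step −8.
The 21st slot belongs to track A; its 6th term is 1331.
Term 22 comes from track B (its 6th entry): -6250.
Position 23 falls in track C as its term 6, giving 60.
Position 24 falls in track D as its term 6, giving -40.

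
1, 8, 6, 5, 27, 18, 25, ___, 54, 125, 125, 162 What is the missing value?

Split by position mod 3 into 3 tracks.
Track A: 1, 5, 25, 125 — powers 5^0, 5^1, 5^2, ….
Track B: 8, 27, ?, 125 — the cubes 2³, 3³, 4³, ….
Track C: 6, 18, 54, 162 — geometric, ×3 each step.
The gap is track B's term 3; the rule gives 64.

64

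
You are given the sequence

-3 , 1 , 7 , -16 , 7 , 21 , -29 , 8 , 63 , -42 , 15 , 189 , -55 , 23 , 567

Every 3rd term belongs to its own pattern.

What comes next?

The terms cycle through 3 interleaved subsequences.
Subsequence A: -3, -16, -29, -42, -55. Linear: a_n = 10 − 13·n.
Subsequence B: 1, 7, 8, 15, 23. A Fibonacci-like recurrence a_n = a_{n-1} + a_{n-2}.
Subsequence C: 7, 21, 63, 189, 567. Multiplying by 3 each time.
The 16th slot belongs to subsequence A; its 6th term is -68.

-68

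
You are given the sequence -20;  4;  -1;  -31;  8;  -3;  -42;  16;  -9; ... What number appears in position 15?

Read the sequence 3 terms at a time; column i is its own pattern.
Track A: -20, -31, -42 — arithmetic, step −11.
Track B: 4, 8, 16 — powers 2^2, 2^3, 2^4, ….
Track C: -1, -3, -9 — geometric, ×3 each step.
Position 15 → track C, term 5 = -81.

-81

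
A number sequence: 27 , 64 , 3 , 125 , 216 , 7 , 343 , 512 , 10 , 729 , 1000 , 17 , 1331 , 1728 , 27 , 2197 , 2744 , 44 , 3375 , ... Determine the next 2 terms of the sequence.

4096, 71

Positions follow the repeating pattern AAB; grouping by letter gives 2 tracks.
Subsequence A: 27, 64, 125, 216, 343, 512, 729, 1000, 1331, 1728, 2197, 2744, 3375 — the cubes 3³, 4³, 5³, ….
Subsequence B: 3, 7, 10, 17, 27, 44 — Fibonacci-style (each term is the sum of the two before it).
The 20th slot belongs to subsequence A; its 14th term is 4096.
Position 21 falls in subsequence B as its term 7, giving 71.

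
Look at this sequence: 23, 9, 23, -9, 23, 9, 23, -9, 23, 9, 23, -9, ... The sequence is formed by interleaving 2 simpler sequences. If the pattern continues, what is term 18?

The terms cycle through 2 interleaved subsequences.
Stream A is 23, 23, 23, 23, 23, 23, which is constant 23.
Stream B is 9, -9, 9, -9, 9, -9, which is oscillating between 9 and -9.
Position 18 → stream B, term 9 = 9.

9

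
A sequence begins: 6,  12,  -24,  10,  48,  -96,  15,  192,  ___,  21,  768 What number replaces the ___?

Positions follow the repeating pattern ABB; grouping by letter gives 2 tracks.
Track A: 6, 10, 15, 21. The triangular numbers T_3, T_4, ….
Track B: 12, -24, 48, -96, 192, ?, 768. A geometric progression (common ratio -2).
The gap is track B's term 6; the rule gives -384.

-384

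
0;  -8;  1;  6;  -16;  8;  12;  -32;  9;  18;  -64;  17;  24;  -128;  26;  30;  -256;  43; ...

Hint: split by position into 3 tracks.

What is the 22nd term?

42

The terms cycle through 3 interleaved subsequences.
Track A = 0, 6, 12, 18, 24, 30: linear: a_n = -6 + 6·n.
Track B = -8, -16, -32, -64, -128, -256: a geometric progression (common ratio 2).
Track C = 1, 8, 9, 17, 26, 43: a Fibonacci-like recurrence a_n = a_{n-1} + a_{n-2}.
Position 22 → track A, term 8 = 42.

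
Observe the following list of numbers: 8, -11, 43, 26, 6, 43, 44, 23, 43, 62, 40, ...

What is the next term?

43

Split by position mod 3: positions 1, 4, 7, … form one track, and each other residue class forms its own.
Stream A: 8, 26, 44, 62 — arithmetic, step +18.
Stream B: -11, 6, 23, 40 — arithmetic with common difference +17.
Stream C: 43, 43, 43 — the constant sequence 43.
Term 12 comes from stream C (its 4th entry): 43.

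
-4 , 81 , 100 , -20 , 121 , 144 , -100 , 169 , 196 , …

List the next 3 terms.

-500, 225, 256

The slot pattern repeats as ABB (period 3), so there are 2 interleaved tracks.
Stream A: -4, -20, -100. Geometric with ratio 5.
Stream B: 81, 100, 121, 144, 169, 196. Consecutive squares n² from n = 9.
The 10th slot belongs to stream A; its 4th term is -500.
Position 11 → stream B, term 7 = 225.
Position 12 → stream B, term 8 = 256.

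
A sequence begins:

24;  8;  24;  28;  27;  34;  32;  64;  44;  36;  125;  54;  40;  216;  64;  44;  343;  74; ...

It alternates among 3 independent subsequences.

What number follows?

Split by position mod 3 into 3 tracks.
Track A: 24, 28, 32, 36, 40, 44. Linear: a_n = 20 + 4·n.
Track B: 8, 27, 64, 125, 216, 343. Consecutive cubes n³ from n = 2.
Track C: 24, 34, 44, 54, 64, 74. Arithmetic, step +10.
Position 19 → track A, term 7 = 48.

48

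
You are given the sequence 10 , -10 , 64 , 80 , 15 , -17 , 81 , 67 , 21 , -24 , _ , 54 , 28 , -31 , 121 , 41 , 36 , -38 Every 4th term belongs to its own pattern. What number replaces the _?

Split by position mod 4: positions 1, 5, 9, … form one track, and each other residue class forms its own.
Subsequence A is 10, 15, 21, 28, 36, which is triangular numbers starting at T_4.
Subsequence B is -10, -17, -24, -31, -38, which is arithmetic, step −7.
Subsequence C is 64, 81, ?, 121, which is perfect squares starting at 8².
Subsequence D is 80, 67, 54, 41, which is arithmetic with common difference −13.
Filling subsequence C at index 3 by its rule yields 100.

100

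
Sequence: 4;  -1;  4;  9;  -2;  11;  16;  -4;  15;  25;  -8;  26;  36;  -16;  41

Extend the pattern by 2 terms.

Read the sequence 3 terms at a time; column i is its own pattern.
Stream A = 4, 9, 16, 25, 36: consecutive squares n² from n = 2.
Stream B = -1, -2, -4, -8, -16: multiplying by 2 each time.
Stream C = 4, 11, 15, 26, 41: each term equals the sum of the previous two.
Position 16 → stream A, term 6 = 49.
Term 17 comes from stream B (its 6th entry): -32.

49, -32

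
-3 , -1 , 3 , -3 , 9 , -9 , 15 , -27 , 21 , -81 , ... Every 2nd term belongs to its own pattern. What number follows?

27

The terms cycle through 2 interleaved subsequences.
Stream A: -3, 3, 9, 15, 21. Adding 6 each time.
Stream B: -1, -3, -9, -27, -81. Geometric with ratio 3.
Position 11 → stream A, term 6 = 27.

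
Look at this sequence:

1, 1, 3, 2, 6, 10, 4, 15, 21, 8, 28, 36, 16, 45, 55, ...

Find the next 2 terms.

Positions follow the repeating pattern ABB; grouping by letter gives 2 tracks.
Track A is 1, 2, 4, 8, 16, which is geometric with ratio 2.
Track B is 1, 3, 6, 10, 15, 21, 28, 36, 45, 55, which is the triangular numbers T_1, T_2, ….
The 16th slot belongs to track A; its 6th term is 32.
The 17th slot belongs to track B; its 11th term is 66.

32, 66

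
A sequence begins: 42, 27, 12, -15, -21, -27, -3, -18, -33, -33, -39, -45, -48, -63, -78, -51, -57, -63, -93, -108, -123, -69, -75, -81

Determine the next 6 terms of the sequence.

-138, -153, -168, -87, -93, -99

The slot pattern repeats as AAABBB (period 6), so there are 2 interleaved tracks.
Stream A is 42, 27, 12, -3, -18, -33, -48, -63, -78, -93, -108, -123, which is arithmetic with common difference −15.
Stream B is -15, -21, -27, -33, -39, -45, -51, -57, -63, -69, -75, -81, which is arithmetic, step −6.
Position 25 → stream A, term 13 = -138.
Position 26 → stream A, term 14 = -153.
Position 27 falls in stream A as its term 15, giving -168.
Term 28 comes from stream B (its 13th entry): -87.
The 29th slot belongs to stream B; its 14th term is -93.
Term 30 comes from stream B (its 15th entry): -99.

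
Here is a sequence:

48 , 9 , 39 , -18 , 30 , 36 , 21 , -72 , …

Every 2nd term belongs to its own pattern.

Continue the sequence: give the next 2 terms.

12, 144

Odd-indexed and even-indexed terms follow separate rules.
Stream A: 48, 39, 30, 21 — linear: a_n = 57 − 9·n.
Stream B: 9, -18, 36, -72 — geometric with ratio -2.
Position 9 → stream A, term 5 = 12.
Position 10 falls in stream B as its term 5, giving 144.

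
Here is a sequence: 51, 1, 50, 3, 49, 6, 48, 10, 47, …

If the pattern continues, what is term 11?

46

Taking every 2nd term gives 2 separate tracks.
Subsequence A = 51, 50, 49, 48, 47: subtracting 1 each time.
Subsequence B = 1, 3, 6, 10: triangular numbers n(n+1)/2 for n = 1, 2, ….
Position 11 → subsequence A, term 6 = 46.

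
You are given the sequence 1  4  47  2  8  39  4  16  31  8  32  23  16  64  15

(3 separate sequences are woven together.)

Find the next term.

32

Split by position mod 3 into 3 tracks.
Track A: 1, 2, 4, 8, 16 (multiplying by 2 each time).
Track B: 4, 8, 16, 32, 64 (powers 2^2, 2^3, 2^4, …).
Track C: 47, 39, 31, 23, 15 (linear: a_n = 55 − 8·n).
Term 16 comes from track A (its 6th entry): 32.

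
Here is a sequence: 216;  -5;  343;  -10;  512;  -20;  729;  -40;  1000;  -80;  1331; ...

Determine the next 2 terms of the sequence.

-160, 1728

Positions 1, 3, 5, … form one subsequence and positions 2, 4, 6, … form another.
Track A: 216, 343, 512, 729, 1000, 1331. Perfect cubes starting at 6³.
Track B: -5, -10, -20, -40, -80. Multiplying by 2 each time.
Position 12 falls in track B as its term 6, giving -160.
Position 13 falls in track A as its term 7, giving 1728.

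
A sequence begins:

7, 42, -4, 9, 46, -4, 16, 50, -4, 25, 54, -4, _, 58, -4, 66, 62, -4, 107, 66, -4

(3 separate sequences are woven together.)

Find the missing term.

41

Split by position mod 3 into 3 tracks.
Stream A: 7, 9, 16, 25, ?, 66, 107 (Fibonacci-style (each term is the sum of the two before it)).
Stream B: 42, 46, 50, 54, 58, 62, 66 (adding 4 each time).
Stream C: -4, -4, -4, -4, -4, -4, -4 (the constant sequence -4).
Stream A's pattern makes the blank 41.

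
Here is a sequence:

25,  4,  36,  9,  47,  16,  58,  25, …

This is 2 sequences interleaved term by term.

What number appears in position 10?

Odd-indexed and even-indexed terms follow separate rules.
Stream A = 25, 36, 47, 58: linear: a_n = 14 + 11·n.
Stream B = 4, 9, 16, 25: the squares 2², 3², 4², ….
The 10th slot belongs to stream B; its 5th term is 36.

36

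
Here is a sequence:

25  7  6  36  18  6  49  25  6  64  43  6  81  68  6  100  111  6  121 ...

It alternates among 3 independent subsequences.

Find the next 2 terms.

179, 6

Split by position mod 3 into 3 tracks.
Track A: 25, 36, 49, 64, 81, 100, 121 (perfect squares starting at 5²).
Track B: 7, 18, 25, 43, 68, 111 (a Fibonacci-like recurrence a_n = a_{n-1} + a_{n-2}).
Track C: 6, 6, 6, 6, 6, 6 (the constant sequence 6).
Position 20 → track B, term 7 = 179.
Position 21 → track C, term 7 = 6.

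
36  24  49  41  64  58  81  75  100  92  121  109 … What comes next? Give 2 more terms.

144, 126

Taking every 2nd term gives 2 separate tracks.
Subsequence A = 36, 49, 64, 81, 100, 121: perfect squares starting at 6².
Subsequence B = 24, 41, 58, 75, 92, 109: adding 17 each time.
Position 13 falls in subsequence A as its term 7, giving 144.
The 14th slot belongs to subsequence B; its 7th term is 126.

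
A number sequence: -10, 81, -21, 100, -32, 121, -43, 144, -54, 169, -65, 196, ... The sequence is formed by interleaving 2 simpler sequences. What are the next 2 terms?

-76, 225

The terms cycle through 2 interleaved subsequences.
Stream A: -10, -21, -32, -43, -54, -65. Subtracting 11 each time.
Stream B: 81, 100, 121, 144, 169, 196. Consecutive squares n² from n = 9.
The 13th slot belongs to stream A; its 7th term is -76.
Position 14 falls in stream B as its term 7, giving 225.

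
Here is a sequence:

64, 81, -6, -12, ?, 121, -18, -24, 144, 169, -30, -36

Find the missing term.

100

The slot pattern repeats as AABB (period 4), so there are 2 interleaved tracks.
Track A: 64, 81, ?, 121, 144, 169 — consecutive squares n² from n = 8.
Track B: -6, -12, -18, -24, -30, -36 — linear: a_n = −6·n.
So the missing entry in track A is 100.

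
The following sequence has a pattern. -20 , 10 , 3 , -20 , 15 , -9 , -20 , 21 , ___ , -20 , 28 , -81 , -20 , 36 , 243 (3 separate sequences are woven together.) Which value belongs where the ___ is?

Read the sequence 3 terms at a time; column i is its own pattern.
Track A: -20, -20, -20, -20, -20. Always -20.
Track B: 10, 15, 21, 28, 36. Triangular numbers starting at T_4.
Track C: 3, -9, ?, -81, 243. Geometric, ×-3 each step.
The gap is track C's term 3; the rule gives 27.

27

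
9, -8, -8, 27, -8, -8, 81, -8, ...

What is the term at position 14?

-8

Positions follow the repeating pattern ABB; grouping by letter gives 2 tracks.
Track A: 9, 27, 81 (successive powers of 3).
Track B: -8, -8, -8, -8, -8 (constant -8).
The 14th slot belongs to track B; its 9th term is -8.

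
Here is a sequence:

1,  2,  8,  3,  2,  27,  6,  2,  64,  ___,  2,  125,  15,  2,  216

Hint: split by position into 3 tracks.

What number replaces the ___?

The terms cycle through 3 interleaved subsequences.
Track A: 1, 3, 6, ?, 15 — the triangular numbers T_1, T_2, ….
Track B: 2, 2, 2, 2, 2 — always 2.
Track C: 8, 27, 64, 125, 216 — perfect cubes starting at 2³.
Filling track A at index 4 by its rule yields 10.

10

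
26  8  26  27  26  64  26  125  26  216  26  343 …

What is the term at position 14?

512

Taking every 2nd term gives 2 separate tracks.
Stream A is 26, 26, 26, 26, 26, 26, which is always 26.
Stream B is 8, 27, 64, 125, 216, 343, which is perfect cubes starting at 2³.
The 14th slot belongs to stream B; its 7th term is 512.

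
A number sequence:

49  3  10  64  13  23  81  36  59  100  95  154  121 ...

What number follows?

249

Positions follow the repeating pattern ABB; grouping by letter gives 2 tracks.
Track A is 49, 64, 81, 100, 121, which is the squares 7², 8², 9², ….
Track B is 3, 10, 13, 23, 36, 59, 95, 154, which is each term equals the sum of the previous two.
Term 14 comes from track B (its 9th entry): 249.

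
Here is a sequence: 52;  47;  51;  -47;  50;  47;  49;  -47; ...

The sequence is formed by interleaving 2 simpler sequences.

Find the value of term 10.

47

Split by position mod 2 into 2 tracks.
Track A = 52, 51, 50, 49: arithmetic, step −1.
Track B = 47, -47, 47, -47: alternating ±47.
Term 10 comes from track B (its 5th entry): 47.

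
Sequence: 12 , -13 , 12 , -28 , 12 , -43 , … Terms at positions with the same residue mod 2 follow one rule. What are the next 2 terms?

Odd-indexed and even-indexed terms follow separate rules.
Track A: 12, 12, 12. The constant sequence 12.
Track B: -13, -28, -43. Arithmetic with common difference −15.
Position 7 falls in track A as its term 4, giving 12.
Position 8 → track B, term 4 = -58.

12, -58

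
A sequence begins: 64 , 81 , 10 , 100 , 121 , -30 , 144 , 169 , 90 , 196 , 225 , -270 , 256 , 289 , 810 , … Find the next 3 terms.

324, 361, -2430

Positions follow the repeating pattern AAB; grouping by letter gives 2 tracks.
Track A is 64, 81, 100, 121, 144, 169, 196, 225, 256, 289, which is perfect squares starting at 8².
Track B is 10, -30, 90, -270, 810, which is a geometric progression (common ratio -3).
The 16th slot belongs to track A; its 11th term is 324.
Position 17 falls in track A as its term 12, giving 361.
Term 18 comes from track B (its 6th entry): -2430.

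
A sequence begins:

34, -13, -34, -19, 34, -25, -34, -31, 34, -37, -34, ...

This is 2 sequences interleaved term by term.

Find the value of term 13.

Odd-indexed and even-indexed terms follow separate rules.
Stream A = 34, -34, 34, -34, 34, -34: alternating ±34.
Stream B = -13, -19, -25, -31, -37: arithmetic, step −6.
Term 13 comes from stream A (its 7th entry): 34.

34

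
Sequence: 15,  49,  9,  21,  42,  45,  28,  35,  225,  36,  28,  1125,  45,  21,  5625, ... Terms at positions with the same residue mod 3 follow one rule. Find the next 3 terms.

Split by position mod 3 into 3 tracks.
Track A: 15, 21, 28, 36, 45 (the triangular numbers T_5, T_6, …).
Track B: 49, 42, 35, 28, 21 (linear: a_n = 56 − 7·n).
Track C: 9, 45, 225, 1125, 5625 (multiplying by 5 each time).
The 16th slot belongs to track A; its 6th term is 55.
Position 17 falls in track B as its term 6, giving 14.
Position 18 falls in track C as its term 6, giving 28125.

55, 14, 28125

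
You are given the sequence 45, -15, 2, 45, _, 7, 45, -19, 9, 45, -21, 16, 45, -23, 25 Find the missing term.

-17

Split by position mod 3: positions 1, 4, 7, … form one track, and each other residue class forms its own.
Track A is 45, 45, 45, 45, 45, which is always 45.
Track B is -15, ?, -19, -21, -23, which is subtracting 2 each time.
Track C is 2, 7, 9, 16, 25, which is each term equals the sum of the previous two.
The gap is track B's term 2; the rule gives -17.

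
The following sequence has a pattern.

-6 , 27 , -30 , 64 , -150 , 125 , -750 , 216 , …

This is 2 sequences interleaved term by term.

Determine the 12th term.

512

Odd-indexed and even-indexed terms follow separate rules.
Track A: -6, -30, -150, -750. Geometric with ratio 5.
Track B: 27, 64, 125, 216. The cubes 3³, 4³, 5³, ….
Position 12 falls in track B as its term 6, giving 512.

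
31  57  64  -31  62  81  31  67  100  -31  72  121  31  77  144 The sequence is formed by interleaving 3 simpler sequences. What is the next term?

-31

Taking every 3rd term gives 3 separate tracks.
Subsequence A: 31, -31, 31, -31, 31 (oscillating between 31 and -31).
Subsequence B: 57, 62, 67, 72, 77 (arithmetic with common difference +5).
Subsequence C: 64, 81, 100, 121, 144 (perfect squares starting at 8²).
Position 16 → subsequence A, term 6 = -31.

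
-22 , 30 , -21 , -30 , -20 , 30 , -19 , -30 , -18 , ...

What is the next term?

30

Positions 1, 3, 5, … form one subsequence and positions 2, 4, 6, … form another.
Track A: -22, -21, -20, -19, -18 (linear: a_n = -23 + n).
Track B: 30, -30, 30, -30 (alternating ±30).
Position 10 → track B, term 5 = 30.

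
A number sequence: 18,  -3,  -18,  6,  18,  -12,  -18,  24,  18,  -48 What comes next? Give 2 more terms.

Positions 1, 3, 5, … form one subsequence and positions 2, 4, 6, … form another.
Subsequence A is 18, -18, 18, -18, 18, which is the oscillation 18·(−1)^(n+1).
Subsequence B is -3, 6, -12, 24, -48, which is multiplying by -2 each time.
The 11th slot belongs to subsequence A; its 6th term is -18.
Position 12 falls in subsequence B as its term 6, giving 96.

-18, 96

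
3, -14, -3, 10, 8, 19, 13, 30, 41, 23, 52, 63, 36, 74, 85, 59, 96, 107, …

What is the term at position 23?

140

Reading positions in blocks of 3 reveals the pattern ABB — 2 tracks woven together.
Subsequence A is 3, 10, 13, 23, 36, 59, which is each term equals the sum of the previous two.
Subsequence B is -14, -3, 8, 19, 30, 41, 52, 63, 74, 85, 96, 107, which is adding 11 each time.
Term 23 comes from subsequence B (its 15th entry): 140.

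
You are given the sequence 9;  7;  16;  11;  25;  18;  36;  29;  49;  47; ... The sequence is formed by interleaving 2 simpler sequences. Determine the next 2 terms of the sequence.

Odd-indexed and even-indexed terms follow separate rules.
Subsequence A is 9, 16, 25, 36, 49, which is perfect squares starting at 3².
Subsequence B is 7, 11, 18, 29, 47, which is a Fibonacci-like recurrence a_n = a_{n-1} + a_{n-2}.
Position 11 → subsequence A, term 6 = 64.
The 12th slot belongs to subsequence B; its 6th term is 76.

64, 76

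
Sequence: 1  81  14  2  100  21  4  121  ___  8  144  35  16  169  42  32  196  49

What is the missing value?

Split by position mod 3: positions 1, 4, 7, … form one track, and each other residue class forms its own.
Track A = 1, 2, 4, 8, 16, 32: powers of 2.
Track B = 81, 100, 121, 144, 169, 196: the squares 9², 10², 11², ….
Track C = 14, 21, ?, 35, 42, 49: arithmetic with common difference +7.
Track C's pattern makes the blank 28.

28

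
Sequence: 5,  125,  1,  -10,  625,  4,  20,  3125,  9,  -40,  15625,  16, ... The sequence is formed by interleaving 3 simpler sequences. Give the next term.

80

Taking every 3rd term gives 3 separate tracks.
Track A = 5, -10, 20, -40: multiplying by -2 each time.
Track B = 125, 625, 3125, 15625: successive powers of 5.
Track C = 1, 4, 9, 16: consecutive squares n² from n = 1.
The 13th slot belongs to track A; its 5th term is 80.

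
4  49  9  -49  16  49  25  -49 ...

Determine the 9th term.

36

Split by position mod 2 into 2 tracks.
Track A is 4, 9, 16, 25, which is consecutive squares n² from n = 2.
Track B is 49, -49, 49, -49, which is oscillating between 49 and -49.
Position 9 → track A, term 5 = 36.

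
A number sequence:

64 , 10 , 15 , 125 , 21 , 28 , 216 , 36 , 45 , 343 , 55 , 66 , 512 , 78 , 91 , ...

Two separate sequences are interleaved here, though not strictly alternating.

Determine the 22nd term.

1331

Reading positions in blocks of 3 reveals the pattern ABB — 2 tracks woven together.
Track A: 64, 125, 216, 343, 512 (the cubes 4³, 5³, 6³, …).
Track B: 10, 15, 21, 28, 36, 45, 55, 66, 78, 91 (triangular numbers n(n+1)/2 for n = 4, 5, …).
The 22nd slot belongs to track A; its 8th term is 1331.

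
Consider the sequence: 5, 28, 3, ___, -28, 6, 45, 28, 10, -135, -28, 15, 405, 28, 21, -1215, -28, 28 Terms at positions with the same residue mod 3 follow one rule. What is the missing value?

-15

Read the sequence 3 terms at a time; column i is its own pattern.
Subsequence A: 5, ?, 45, -135, 405, -1215 — a geometric progression (common ratio -3).
Subsequence B: 28, -28, 28, -28, 28, -28 — alternating ±28.
Subsequence C: 3, 6, 10, 15, 21, 28 — the triangular numbers T_2, T_3, ….
Subsequence A's pattern makes the blank -15.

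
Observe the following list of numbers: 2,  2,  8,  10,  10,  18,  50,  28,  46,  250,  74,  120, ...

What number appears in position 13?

1250

Reading positions in blocks of 3 reveals the pattern ABB — 2 tracks woven together.
Stream A is 2, 10, 50, 250, which is a geometric progression (common ratio 5).
Stream B is 2, 8, 10, 18, 28, 46, 74, 120, which is Fibonacci-style (each term is the sum of the two before it).
The 13th slot belongs to stream A; its 5th term is 1250.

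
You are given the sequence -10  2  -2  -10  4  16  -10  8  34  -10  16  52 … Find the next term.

-10

Split by position mod 3: positions 1, 4, 7, … form one track, and each other residue class forms its own.
Stream A: -10, -10, -10, -10 — constant -10.
Stream B: 2, 4, 8, 16 — powers of 2.
Stream C: -2, 16, 34, 52 — arithmetic, step +18.
Term 13 comes from stream A (its 5th entry): -10.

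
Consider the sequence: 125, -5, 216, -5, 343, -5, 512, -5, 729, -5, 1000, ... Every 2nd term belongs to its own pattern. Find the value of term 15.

Odd-indexed and even-indexed terms follow separate rules.
Stream A: 125, 216, 343, 512, 729, 1000 — perfect cubes starting at 5³.
Stream B: -5, -5, -5, -5, -5 — constant -5.
Term 15 comes from stream A (its 8th entry): 1728.

1728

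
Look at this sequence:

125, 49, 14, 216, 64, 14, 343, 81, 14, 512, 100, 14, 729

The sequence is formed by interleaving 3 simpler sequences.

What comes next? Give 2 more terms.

Read the sequence 3 terms at a time; column i is its own pattern.
Track A: 125, 216, 343, 512, 729 — the cubes 5³, 6³, 7³, ….
Track B: 49, 64, 81, 100 — the squares 7², 8², 9², ….
Track C: 14, 14, 14, 14 — the constant sequence 14.
The 14th slot belongs to track B; its 5th term is 121.
Position 15 falls in track C as its term 5, giving 14.

121, 14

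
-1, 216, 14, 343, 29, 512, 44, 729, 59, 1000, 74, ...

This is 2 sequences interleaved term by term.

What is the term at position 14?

1728

The terms cycle through 2 interleaved subsequences.
Track A: -1, 14, 29, 44, 59, 74. Arithmetic with common difference +15.
Track B: 216, 343, 512, 729, 1000. Perfect cubes starting at 6³.
Term 14 comes from track B (its 7th entry): 1728.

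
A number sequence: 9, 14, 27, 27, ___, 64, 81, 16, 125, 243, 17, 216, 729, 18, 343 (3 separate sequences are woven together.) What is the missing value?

15

Read the sequence 3 terms at a time; column i is its own pattern.
Stream A: 9, 27, 81, 243, 729 (successive powers of 3).
Stream B: 14, ?, 16, 17, 18 (linear: a_n = 13 + n).
Stream C: 27, 64, 125, 216, 343 (consecutive cubes n³ from n = 3).
The gap is stream B's term 2; the rule gives 15.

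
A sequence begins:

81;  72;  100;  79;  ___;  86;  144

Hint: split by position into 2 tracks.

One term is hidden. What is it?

Split by position mod 2 into 2 tracks.
Track A is 81, 100, ?, 144, which is consecutive squares n² from n = 9.
Track B is 72, 79, 86, which is linear: a_n = 65 + 7·n.
Filling track A at index 3 by its rule yields 121.

121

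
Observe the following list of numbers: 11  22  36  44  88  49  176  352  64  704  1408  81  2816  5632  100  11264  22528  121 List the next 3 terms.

Reading positions in blocks of 3 reveals the pattern AAB — 2 tracks woven together.
Subsequence A is 11, 22, 44, 88, 176, 352, 704, 1408, 2816, 5632, 11264, 22528, which is multiplying by 2 each time.
Subsequence B is 36, 49, 64, 81, 100, 121, which is perfect squares starting at 6².
The 19th slot belongs to subsequence A; its 13th term is 45056.
Term 20 comes from subsequence A (its 14th entry): 90112.
Term 21 comes from subsequence B (its 7th entry): 144.

45056, 90112, 144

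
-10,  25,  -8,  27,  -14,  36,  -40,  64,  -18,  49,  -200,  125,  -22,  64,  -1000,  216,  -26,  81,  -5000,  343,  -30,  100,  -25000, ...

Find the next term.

512

Split by position mod 4: positions 1, 5, 9, … form one track, and each other residue class forms its own.
Stream A = -10, -14, -18, -22, -26, -30: subtracting 4 each time.
Stream B = 25, 36, 49, 64, 81, 100: perfect squares starting at 5².
Stream C = -8, -40, -200, -1000, -5000, -25000: multiplying by 5 each time.
Stream D = 27, 64, 125, 216, 343: perfect cubes starting at 3³.
Position 24 → stream D, term 6 = 512.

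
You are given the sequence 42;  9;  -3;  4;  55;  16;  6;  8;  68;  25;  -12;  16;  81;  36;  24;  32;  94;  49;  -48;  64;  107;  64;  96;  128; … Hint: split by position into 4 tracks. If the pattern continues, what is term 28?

256

Read the sequence 4 terms at a time; column i is its own pattern.
Track A = 42, 55, 68, 81, 94, 107: adding 13 each time.
Track B = 9, 16, 25, 36, 49, 64: perfect squares starting at 3².
Track C = -3, 6, -12, 24, -48, 96: geometric with ratio -2.
Track D = 4, 8, 16, 32, 64, 128: successive powers of 2.
Term 28 comes from track D (its 7th entry): 256.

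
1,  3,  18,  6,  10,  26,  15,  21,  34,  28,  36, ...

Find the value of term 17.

78

Reading positions in blocks of 3 reveals the pattern AAB — 2 tracks woven together.
Track A: 1, 3, 6, 10, 15, 21, 28, 36. The triangular numbers T_1, T_2, ….
Track B: 18, 26, 34. Arithmetic with common difference +8.
Term 17 comes from track A (its 12th entry): 78.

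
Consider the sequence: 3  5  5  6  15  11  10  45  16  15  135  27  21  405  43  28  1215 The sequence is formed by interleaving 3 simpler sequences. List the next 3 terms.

70, 36, 3645

Split by position mod 3: positions 1, 4, 7, … form one track, and each other residue class forms its own.
Track A: 3, 6, 10, 15, 21, 28. Triangular numbers n(n+1)/2 for n = 2, 3, ….
Track B: 5, 15, 45, 135, 405, 1215. Multiplying by 3 each time.
Track C: 5, 11, 16, 27, 43. Fibonacci-style (each term is the sum of the two before it).
The 18th slot belongs to track C; its 6th term is 70.
Position 19 falls in track A as its term 7, giving 36.
Term 20 comes from track B (its 7th entry): 3645.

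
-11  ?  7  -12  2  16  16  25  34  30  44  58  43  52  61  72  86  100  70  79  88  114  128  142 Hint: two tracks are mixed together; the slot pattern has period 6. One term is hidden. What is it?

-2

The slot pattern repeats as AAABBB (period 6), so there are 2 interleaved tracks.
Stream A = -11, ?, 7, 16, 25, 34, 43, 52, 61, 70, 79, 88: arithmetic, step +9.
Stream B = -12, 2, 16, 30, 44, 58, 72, 86, 100, 114, 128, 142: arithmetic with common difference +14.
The gap is stream A's term 2; the rule gives -2.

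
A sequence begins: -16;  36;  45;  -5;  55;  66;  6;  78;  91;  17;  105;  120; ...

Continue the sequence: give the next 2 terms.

28, 136

The slot pattern repeats as ABB (period 3), so there are 2 interleaved tracks.
Track A: -16, -5, 6, 17. Arithmetic, step +11.
Track B: 36, 45, 55, 66, 78, 91, 105, 120. The triangular numbers T_8, T_9, ….
Position 13 → track A, term 5 = 28.
The 14th slot belongs to track B; its 9th term is 136.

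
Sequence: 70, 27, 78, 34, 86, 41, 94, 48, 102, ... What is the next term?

Positions 1, 3, 5, … form one subsequence and positions 2, 4, 6, … form another.
Stream A: 70, 78, 86, 94, 102. Adding 8 each time.
Stream B: 27, 34, 41, 48. Adding 7 each time.
Position 10 falls in stream B as its term 5, giving 55.

55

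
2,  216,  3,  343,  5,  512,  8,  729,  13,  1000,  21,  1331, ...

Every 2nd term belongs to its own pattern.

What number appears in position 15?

Split by position mod 2 into 2 tracks.
Stream A: 2, 3, 5, 8, 13, 21 (Fibonacci-style (each term is the sum of the two before it)).
Stream B: 216, 343, 512, 729, 1000, 1331 (perfect cubes starting at 6³).
The 15th slot belongs to stream A; its 8th term is 55.

55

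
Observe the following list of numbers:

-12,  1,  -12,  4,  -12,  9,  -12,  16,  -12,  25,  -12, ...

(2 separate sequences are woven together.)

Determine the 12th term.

Taking every 2nd term gives 2 separate tracks.
Subsequence A: -12, -12, -12, -12, -12, -12 (always -12).
Subsequence B: 1, 4, 9, 16, 25 (the squares 1², 2², 3², …).
Position 12 → subsequence B, term 6 = 36.

36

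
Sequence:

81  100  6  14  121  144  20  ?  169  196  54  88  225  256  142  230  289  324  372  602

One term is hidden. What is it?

Reading positions in blocks of 4 reveals the pattern AABB — 2 tracks woven together.
Track A: 81, 100, 121, 144, 169, 196, 225, 256, 289, 324 — consecutive squares n² from n = 9.
Track B: 6, 14, 20, ?, 54, 88, 142, 230, 372, 602 — each term equals the sum of the previous two.
Filling track B at index 4 by its rule yields 34.

34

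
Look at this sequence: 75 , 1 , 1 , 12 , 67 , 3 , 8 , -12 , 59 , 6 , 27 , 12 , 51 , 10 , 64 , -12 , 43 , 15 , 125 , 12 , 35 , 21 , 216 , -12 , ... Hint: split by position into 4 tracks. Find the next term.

27

Read the sequence 4 terms at a time; column i is its own pattern.
Track A: 75, 67, 59, 51, 43, 35. Arithmetic with common difference −8.
Track B: 1, 3, 6, 10, 15, 21. The triangular numbers T_1, T_2, ….
Track C: 1, 8, 27, 64, 125, 216. Perfect cubes starting at 1³.
Track D: 12, -12, 12, -12, 12, -12. Alternating ±12.
Term 25 comes from track A (its 7th entry): 27.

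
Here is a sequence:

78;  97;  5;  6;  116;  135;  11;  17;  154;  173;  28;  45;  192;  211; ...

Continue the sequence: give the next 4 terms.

Reading positions in blocks of 4 reveals the pattern AABB — 2 tracks woven together.
Stream A: 78, 97, 116, 135, 154, 173, 192, 211 (arithmetic, step +19).
Stream B: 5, 6, 11, 17, 28, 45 (Fibonacci-style (each term is the sum of the two before it)).
The 15th slot belongs to stream B; its 7th term is 73.
Position 16 falls in stream B as its term 8, giving 118.
Position 17 falls in stream A as its term 9, giving 230.
Position 18 falls in stream A as its term 10, giving 249.

73, 118, 230, 249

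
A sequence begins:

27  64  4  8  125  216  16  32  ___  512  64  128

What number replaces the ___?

Reading positions in blocks of 4 reveals the pattern AABB — 2 tracks woven together.
Stream A = 27, 64, 125, 216, ?, 512: consecutive cubes n³ from n = 3.
Stream B = 4, 8, 16, 32, 64, 128: powers of 2.
The gap is stream A's term 5; the rule gives 343.

343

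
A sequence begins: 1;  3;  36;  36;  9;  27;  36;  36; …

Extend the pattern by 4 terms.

Positions follow the repeating pattern AABB; grouping by letter gives 2 tracks.
Stream A: 1, 3, 9, 27. Powers of 3.
Stream B: 36, 36, 36, 36. Always 36.
The 9th slot belongs to stream A; its 5th term is 81.
Position 10 → stream A, term 6 = 243.
Position 11 falls in stream B as its term 5, giving 36.
Term 12 comes from stream B (its 6th entry): 36.

81, 243, 36, 36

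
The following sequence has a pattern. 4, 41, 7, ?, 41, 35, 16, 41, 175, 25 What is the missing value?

Split by position mod 3 into 3 tracks.
Track A: 4, ?, 16, 25. Consecutive squares n² from n = 2.
Track B: 41, 41, 41. Always 41.
Track C: 7, 35, 175. Geometric with ratio 5.
The gap is track A's term 2; the rule gives 9.

9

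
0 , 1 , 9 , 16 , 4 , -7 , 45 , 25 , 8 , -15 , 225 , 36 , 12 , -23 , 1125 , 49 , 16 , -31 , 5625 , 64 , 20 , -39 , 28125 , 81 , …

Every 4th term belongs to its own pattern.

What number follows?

24

Taking every 4th term gives 4 separate tracks.
Stream A is 0, 4, 8, 12, 16, 20, which is adding 4 each time.
Stream B is 1, -7, -15, -23, -31, -39, which is subtracting 8 each time.
Stream C is 9, 45, 225, 1125, 5625, 28125, which is geometric, ×5 each step.
Stream D is 16, 25, 36, 49, 64, 81, which is perfect squares starting at 4².
Term 25 comes from stream A (its 7th entry): 24.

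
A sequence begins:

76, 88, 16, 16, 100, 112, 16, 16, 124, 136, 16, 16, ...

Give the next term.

148

Reading positions in blocks of 4 reveals the pattern AABB — 2 tracks woven together.
Track A: 76, 88, 100, 112, 124, 136. Arithmetic with common difference +12.
Track B: 16, 16, 16, 16, 16, 16. The constant sequence 16.
Position 13 → track A, term 7 = 148.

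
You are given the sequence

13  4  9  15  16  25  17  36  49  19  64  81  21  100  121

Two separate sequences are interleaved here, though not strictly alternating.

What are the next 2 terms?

23, 144

Reading positions in blocks of 3 reveals the pattern ABB — 2 tracks woven together.
Stream A is 13, 15, 17, 19, 21, which is adding 2 each time.
Stream B is 4, 9, 16, 25, 36, 49, 64, 81, 100, 121, which is consecutive squares n² from n = 2.
Position 16 falls in stream A as its term 6, giving 23.
Position 17 → stream B, term 11 = 144.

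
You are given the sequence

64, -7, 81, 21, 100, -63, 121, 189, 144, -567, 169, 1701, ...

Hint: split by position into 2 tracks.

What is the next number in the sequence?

Odd-indexed and even-indexed terms follow separate rules.
Stream A: 64, 81, 100, 121, 144, 169 — the squares 8², 9², 10², ….
Stream B: -7, 21, -63, 189, -567, 1701 — geometric, ×-3 each step.
Term 13 comes from stream A (its 7th entry): 196.

196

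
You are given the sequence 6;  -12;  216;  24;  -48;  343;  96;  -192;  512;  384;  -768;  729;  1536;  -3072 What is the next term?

1000

Reading positions in blocks of 3 reveals the pattern AAB — 2 tracks woven together.
Stream A: 6, -12, 24, -48, 96, -192, 384, -768, 1536, -3072 (multiplying by -2 each time).
Stream B: 216, 343, 512, 729 (consecutive cubes n³ from n = 6).
Position 15 → stream B, term 5 = 1000.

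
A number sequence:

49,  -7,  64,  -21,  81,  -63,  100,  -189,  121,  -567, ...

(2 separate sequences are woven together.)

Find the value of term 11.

Odd-indexed and even-indexed terms follow separate rules.
Track A: 49, 64, 81, 100, 121 — perfect squares starting at 7².
Track B: -7, -21, -63, -189, -567 — geometric, ×3 each step.
Position 11 → track A, term 6 = 144.

144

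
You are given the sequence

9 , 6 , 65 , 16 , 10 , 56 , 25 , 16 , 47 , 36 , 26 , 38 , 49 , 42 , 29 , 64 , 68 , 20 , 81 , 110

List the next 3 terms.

Taking every 3rd term gives 3 separate tracks.
Track A: 9, 16, 25, 36, 49, 64, 81. Perfect squares starting at 3².
Track B: 6, 10, 16, 26, 42, 68, 110. A Fibonacci-like recurrence a_n = a_{n-1} + a_{n-2}.
Track C: 65, 56, 47, 38, 29, 20. Arithmetic, step −9.
Position 21 → track C, term 7 = 11.
The 22nd slot belongs to track A; its 8th term is 100.
Position 23 → track B, term 8 = 178.

11, 100, 178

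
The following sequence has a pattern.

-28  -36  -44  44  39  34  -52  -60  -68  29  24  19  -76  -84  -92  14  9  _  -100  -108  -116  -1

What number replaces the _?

The slot pattern repeats as AAABBB (period 6), so there are 2 interleaved tracks.
Stream A: -28, -36, -44, -52, -60, -68, -76, -84, -92, -100, -108, -116 — arithmetic with common difference −8.
Stream B: 44, 39, 34, 29, 24, 19, 14, 9, ?, -1 — arithmetic with common difference −5.
Stream B's pattern makes the blank 4.

4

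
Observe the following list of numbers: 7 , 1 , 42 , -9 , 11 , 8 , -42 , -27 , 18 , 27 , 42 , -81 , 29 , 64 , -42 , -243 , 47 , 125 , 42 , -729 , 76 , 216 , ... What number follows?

-42

Taking every 4th term gives 4 separate tracks.
Subsequence A is 7, 11, 18, 29, 47, 76, which is each term equals the sum of the previous two.
Subsequence B is 1, 8, 27, 64, 125, 216, which is the cubes 1³, 2³, 3³, ….
Subsequence C is 42, -42, 42, -42, 42, which is oscillating between 42 and -42.
Subsequence D is -9, -27, -81, -243, -729, which is a geometric progression (common ratio 3).
Position 23 → subsequence C, term 6 = -42.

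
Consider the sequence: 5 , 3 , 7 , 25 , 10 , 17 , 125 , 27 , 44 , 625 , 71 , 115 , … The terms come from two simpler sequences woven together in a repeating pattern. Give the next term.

The slot pattern repeats as ABB (period 3), so there are 2 interleaved tracks.
Track A = 5, 25, 125, 625: powers of 5.
Track B = 3, 7, 10, 17, 27, 44, 71, 115: Fibonacci-style (each term is the sum of the two before it).
Position 13 → track A, term 5 = 3125.

3125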